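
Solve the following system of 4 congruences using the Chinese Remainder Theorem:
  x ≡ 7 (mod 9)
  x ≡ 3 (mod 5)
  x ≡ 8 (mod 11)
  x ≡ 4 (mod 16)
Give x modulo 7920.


Product of moduli M = 9 · 5 · 11 · 16 = 7920.
Merge one congruence at a time:
  Start: x ≡ 7 (mod 9).
  Combine with x ≡ 3 (mod 5); new modulus lcm = 45.
    Write x = 7 + 9·t and substitute into x ≡ 3 (mod 5): 9·t ≡ 3 − 7 = -4 (mod 5).
    Reduce coefficients mod 5: 4·t ≡ 1 (mod 5).
    The inverse of 4 mod 5 is 4 (since 4·4 = 16 = 3·5 + 1), so t ≡ 4·1 = 4 ≡ 4 (mod 5).
    Then x = 7 + 9·4 = 43, valid modulo lcm(9, 5) = 45: x ≡ 43 (mod 45).
  Combine with x ≡ 8 (mod 11); new modulus lcm = 495.
    Write x = 43 + 45·t and substitute into x ≡ 8 (mod 11): 45·t ≡ 8 − 43 = -35 (mod 11).
    Reduce coefficients mod 11: 1·t ≡ 9 (mod 11).
    So t ≡ 9 (mod 11).
    Then x = 43 + 45·9 = 448, valid modulo lcm(45, 11) = 495: x ≡ 448 (mod 495).
  Combine with x ≡ 4 (mod 16); new modulus lcm = 7920.
    Write x = 448 + 495·t and substitute into x ≡ 4 (mod 16): 495·t ≡ 4 − 448 = -444 (mod 16).
    Reduce coefficients mod 16: 15·t ≡ 4 (mod 16).
    The inverse of 15 mod 16 is 15 (since 15·15 = 225 = 14·16 + 1), so t ≡ 15·4 = 60 ≡ 12 (mod 16).
    Then x = 448 + 495·12 = 6388, valid modulo lcm(495, 16) = 7920: x ≡ 6388 (mod 7920).
Verify against each original: 6388 mod 9 = 7, 6388 mod 5 = 3, 6388 mod 11 = 8, 6388 mod 16 = 4.

x ≡ 6388 (mod 7920).


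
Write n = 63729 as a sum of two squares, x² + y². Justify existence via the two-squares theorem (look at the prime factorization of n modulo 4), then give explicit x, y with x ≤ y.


Step 1: Factor n = 63729 = 3^2 · 73 · 97.
Step 2: Check the mod-4 condition on each prime factor: 3 ≡ 3 (mod 4), exponent 2 (must be even); 73 ≡ 1 (mod 4), exponent 1; 97 ≡ 1 (mod 4), exponent 1.
All primes ≡ 3 (mod 4) appear to even exponent (or don't appear), so by the two-squares theorem n IS expressible as a sum of two squares.
Step 3: Build a representation. Group n = k² · m with k = 3 and m = 73 · 97 = 7081 (a product of primes ≡ 1 (mod 4)); a representation of m scales to one of n via (k·x)² + (k·y)² = k²(x² + y²). Each prime p ≡ 1 (mod 4) is itself a sum of two squares; find a² by testing p − a² for a perfect square:
  73: 73 − 1² = 72, 73 − 2² = 69, 73 − 3² = 64 = 8² ⇒ 73 = 3² + 8².
  97: 97 − 1² = 96, 97 − 2² = 93, 97 − 3² = 88, 97 − 4² = 81 = 9² ⇒ 97 = 4² + 9².
  Combine using the Brahmagupta–Fibonacci identity (a² + b²)(c² + d²) = (ac − bd)² + (ad + bc)² = (ac + bd)² + (ad − bc)²:
  73 · 97 = 7081: from (3² + 8²)(4² + 9²), take (3·4 − 8·9, 3·9 + 8·4) = (12 − 72, 27 + 32) = (-60, 59); dropping signs (only squares matter) gives (60, 59); check 60² + 59² = 3600 + 3481 = 7081 ✓.
  Scale by k = 3: (3·60, 3·59) = (180, 177).
Step 4: Order so x ≤ y and verify: 177² + 180² = 31329 + 32400 = 63729 = n. ✓

n = 63729 = 177² + 180² (one valid representation with x ≤ y).


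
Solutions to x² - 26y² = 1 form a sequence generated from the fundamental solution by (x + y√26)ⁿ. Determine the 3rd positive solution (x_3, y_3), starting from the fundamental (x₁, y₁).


Step 1: Find the fundamental solution (x₁, y₁) of x² - 26y² = 1.
  Expand √26 as a continued fraction. a₀ = ⌊√26⌋ = 5; iterate m_{k+1} = d_k·a_k − m_k, d_{k+1} = (26 − m_{k+1}²)/d_k, a_{k+1} = ⌊(a₀ + m_{k+1})/d_{k+1}⌋ (starting m₀ = 0, d₀ = 1), with convergents p_k = a_k·p_{k-1} + p_{k-2}, q_k = a_k·q_{k-1} + q_{k-2} (p₋₁ = 1, q₋₁ = 0):
  k = 0: a₀ = 5; p₀/q₀ = 5/1; p₀² − 26·q₀² = 25 − 26 = -1.
  k = 1: m = 5, d = 1, a = ⌊(5 + 5)/1⌋ = 10; p/q = (10·5 + 1)/(10·1 + 0) = 51/10; p² − 26·q² = 2601 − 2600 = 1.
  The first convergent with p² − 26·q² = 1 gives the fundamental solution (x₁, y₁) = (51, 10).
Step 2: Apply the recurrence (x_{n+1}, y_{n+1}) = (x₁x_n + 26y₁y_n, x₁y_n + y₁x_n) repeatedly.
  From (x_1, y_1) = (51, 10): x_2 = 51·51 + 26·10·10 = 5201; y_2 = 51·10 + 10·51 = 1020.
  From (x_2, y_2) = (5201, 1020): x_3 = 51·5201 + 26·10·1020 = 530451; y_3 = 51·1020 + 10·5201 = 104030.
Step 3: Verify x_3² - 26·y_3² = 281378263401 - 281378263400 = 1 (should be 1). ✓

(x_1, y_1) = (51, 10); (x_3, y_3) = (530451, 104030).


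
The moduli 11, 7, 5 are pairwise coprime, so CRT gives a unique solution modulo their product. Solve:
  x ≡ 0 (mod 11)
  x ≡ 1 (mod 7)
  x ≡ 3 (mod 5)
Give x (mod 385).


Moduli 11, 7, 5 are pairwise coprime; by CRT there is a unique solution modulo M = 11 · 7 · 5 = 385.
Solve pairwise, accumulating the modulus:
  Start with x ≡ 0 (mod 11).
  Combine with x ≡ 1 (mod 7): since gcd(11, 7) = 1, we get a unique residue mod 77.
    Write x = 0 + 11·t and substitute into x ≡ 1 (mod 7): 11·t ≡ 1 − 0 = 1 (mod 7).
    Reduce coefficients mod 7: 4·t ≡ 1 (mod 7).
    The inverse of 4 mod 7 is 2 (since 4·2 = 8 = 1·7 + 1), so t ≡ 2·1 = 2 ≡ 2 (mod 7).
    Then x = 0 + 11·2 = 22, valid modulo lcm(11, 7) = 77: x ≡ 22 (mod 77).
  Combine with x ≡ 3 (mod 5): since gcd(77, 5) = 1, we get a unique residue mod 385.
    Write x = 22 + 77·t and substitute into x ≡ 3 (mod 5): 77·t ≡ 3 − 22 = -19 (mod 5).
    Reduce coefficients mod 5: 2·t ≡ 1 (mod 5).
    The inverse of 2 mod 5 is 3 (since 2·3 = 6 = 1·5 + 1), so t ≡ 3·1 = 3 ≡ 3 (mod 5).
    Then x = 22 + 77·3 = 253, valid modulo lcm(77, 5) = 385: x ≡ 253 (mod 385).
Verify: 253 mod 11 = 0 ✓, 253 mod 7 = 1 ✓, 253 mod 5 = 3 ✓.

x ≡ 253 (mod 385).


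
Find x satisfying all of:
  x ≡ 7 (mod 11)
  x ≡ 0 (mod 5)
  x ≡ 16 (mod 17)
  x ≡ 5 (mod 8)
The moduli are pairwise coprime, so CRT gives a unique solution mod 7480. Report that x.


Product of moduli M = 11 · 5 · 17 · 8 = 7480.
Merge one congruence at a time:
  Start: x ≡ 7 (mod 11).
  Combine with x ≡ 0 (mod 5); new modulus lcm = 55.
    Write x = 7 + 11·t and substitute into x ≡ 0 (mod 5): 11·t ≡ 0 − 7 = -7 (mod 5).
    Reduce coefficients mod 5: 1·t ≡ 3 (mod 5).
    So t ≡ 3 (mod 5).
    Then x = 7 + 11·3 = 40, valid modulo lcm(11, 5) = 55: x ≡ 40 (mod 55).
  Combine with x ≡ 16 (mod 17); new modulus lcm = 935.
    Write x = 40 + 55·t and substitute into x ≡ 16 (mod 17): 55·t ≡ 16 − 40 = -24 (mod 17).
    Reduce coefficients mod 17: 4·t ≡ 10 (mod 17).
    The inverse of 4 mod 17 is 13 (since 4·13 = 52 = 3·17 + 1), so t ≡ 13·10 = 130 ≡ 11 (mod 17).
    Then x = 40 + 55·11 = 645, valid modulo lcm(55, 17) = 935: x ≡ 645 (mod 935).
  Combine with x ≡ 5 (mod 8); new modulus lcm = 7480.
    Write x = 645 + 935·t and substitute into x ≡ 5 (mod 8): 935·t ≡ 5 − 645 = -640 (mod 8).
    Reduce coefficients mod 8: 7·t ≡ 0 (mod 8).
    The inverse of 7 mod 8 is 7 (since 7·7 = 49 = 6·8 + 1), so t ≡ 7·0 = 0 ≡ 0 (mod 8).
    Then x = 645 + 935·0 = 645, valid modulo lcm(935, 8) = 7480: x ≡ 645 (mod 7480).
Verify against each original: 645 mod 11 = 7, 645 mod 5 = 0, 645 mod 17 = 16, 645 mod 8 = 5.

x ≡ 645 (mod 7480).


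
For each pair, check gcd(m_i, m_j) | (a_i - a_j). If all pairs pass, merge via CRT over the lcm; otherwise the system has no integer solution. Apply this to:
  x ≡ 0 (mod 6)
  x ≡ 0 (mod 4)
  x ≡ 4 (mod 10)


Moduli 6, 4, 10 are not pairwise coprime, so CRT works modulo lcm(m_i) when all pairwise compatibility conditions hold.
Pairwise compatibility: gcd(m_i, m_j) must divide a_i - a_j for every pair.
Merge one congruence at a time:
  Start: x ≡ 0 (mod 6).
  Combine with x ≡ 0 (mod 4): gcd(6, 4) = 2; 0 - 0 = 0, which IS divisible by 2, so compatible.
    Write x = 0 + 6·t and substitute into x ≡ 0 (mod 4): 6·t ≡ 0 − 0 = 0 (mod 4).
    Divide the congruence (and modulus) by g = 2: 3·t ≡ 0 (mod 2).
    Reduce coefficients mod 2: 1·t ≡ 0 (mod 2).
    So t ≡ 0 (mod 2).
    Then x = 0 + 6·0 = 0, valid modulo lcm(6, 4) = 12: x ≡ 0 (mod 12).
  Combine with x ≡ 4 (mod 10): gcd(12, 10) = 2; 4 - 0 = 4, which IS divisible by 2, so compatible.
    Write x = 0 + 12·t and substitute into x ≡ 4 (mod 10): 12·t ≡ 4 − 0 = 4 (mod 10).
    Divide the congruence (and modulus) by g = 2: 6·t ≡ 2 (mod 5).
    Reduce coefficients mod 5: 1·t ≡ 2 (mod 5).
    So t ≡ 2 (mod 5).
    Then x = 0 + 12·2 = 24, valid modulo lcm(12, 10) = 60: x ≡ 24 (mod 60).
Verify: 24 mod 6 = 0, 24 mod 4 = 0, 24 mod 10 = 4.

x ≡ 24 (mod 60).


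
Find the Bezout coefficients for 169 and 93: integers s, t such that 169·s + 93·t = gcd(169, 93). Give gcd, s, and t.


Euclidean algorithm on (169, 93) — divide until remainder is 0:
  169 = 1 · 93 + 76
  93 = 1 · 76 + 17
  76 = 4 · 17 + 8
  17 = 2 · 8 + 1
  8 = 8 · 1 + 0
gcd(169, 93) = 1.
Track Bezout coefficients alongside the remainders: start with r₀ = 169 = a·1 + b·0 (s = 1, t = 0) and r₁ = 93 = a·0 + b·1 (s = 0, t = 1); each new remainder r_{k+1} = r_{k-1} − q_k·r_k inherits s_{k+1} = s_{k-1} − q_k·s_k, t_{k+1} = t_{k-1} − q_k·t_k, so r_k = a·s_k + b·t_k at every step:
  q = 1: r = 76, s = 1 − 1·0 = 1, t = 0 − 1·1 = -1  (check: 169·1 + 93·(-1) = 76)
  q = 1: r = 17, s = 0 − 1·1 = -1, t = 1 − 1·(-1) = 2  (check: 169·(-1) + 93·2 = 17)
  q = 4: r = 8, s = 1 − 4·(-1) = 5, t = -1 − 4·2 = -9  (check: 169·5 + 93·(-9) = 8)
  q = 2: r = 1, s = -1 − 2·5 = -11, t = 2 − 2·(-9) = 20  (check: 169·(-11) + 93·20 = 1)
The row with r = 1 (the gcd) gives the Bezout coefficients s = -11, t = 20.
Result: 169 · (-11) + 93 · (20) = 1.

gcd(169, 93) = 1; s = -11, t = 20 (check: 169·(-11) + 93·20 = 1).


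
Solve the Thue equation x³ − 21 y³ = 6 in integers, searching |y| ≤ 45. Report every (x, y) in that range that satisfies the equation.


The equation is x³ - 21y³ = 6. For fixed y, x³ = 21·y³ + 6, so a solution requires the RHS to be a perfect cube.
Strategy: iterate y from -45 to 45, compute RHS = 21·y³ + 6, and check whether it is a (positive or negative) perfect cube.
Check small values of y:
  y = 0: RHS = 6 is not a perfect cube.
  y = 1: RHS = 27 = (3)³ ⇒ x = 3 works.
  y = -1: RHS = -15 is not a perfect cube.
  y = 2: RHS = 174 is not a perfect cube.
  y = -2: RHS = -162 is not a perfect cube.
  y = 3: RHS = 573 is not a perfect cube.
  y = -3: RHS = -561 is not a perfect cube.
Continuing the search up to |y| = 45 finds no further solutions beyond those listed.
Collected solutions: (3, 1).

Solutions (with |y| ≤ 45): (3, 1).


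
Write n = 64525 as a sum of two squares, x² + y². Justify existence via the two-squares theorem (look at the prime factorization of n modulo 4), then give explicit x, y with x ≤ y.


Step 1: Factor n = 64525 = 5^2 · 29 · 89.
Step 2: Check the mod-4 condition on each prime factor: 5 ≡ 1 (mod 4), exponent 2; 29 ≡ 1 (mod 4), exponent 1; 89 ≡ 1 (mod 4), exponent 1.
All primes ≡ 3 (mod 4) appear to even exponent (or don't appear), so by the two-squares theorem n IS expressible as a sum of two squares.
Step 3: Build a representation. Group n = k² · m with k = 5 and m = 29 · 89 = 2581 (a product of primes ≡ 1 (mod 4)); a representation of m scales to one of n via (k·x)² + (k·y)² = k²(x² + y²). Each prime p ≡ 1 (mod 4) is itself a sum of two squares; find a² by testing p − a² for a perfect square:
  29: 29 − 1² = 28, 29 − 2² = 25 = 5² ⇒ 29 = 2² + 5².
  89: 89 − 1² = 88, 89 − 2² = 85, 89 − 3² = 80, 89 − 4² = 73, 89 − 5² = 64 = 8² ⇒ 89 = 5² + 8².
  Combine using the Brahmagupta–Fibonacci identity (a² + b²)(c² + d²) = (ac − bd)² + (ad + bc)² = (ac + bd)² + (ad − bc)²:
  29 · 89 = 2581: from (2² + 5²)(5² + 8²), take (2·5 − 5·8, 2·8 + 5·5) = (10 − 40, 16 + 25) = (-30, 41); dropping signs (only squares matter) gives (30, 41); check 30² + 41² = 900 + 1681 = 2581 ✓.
  Scale by k = 5: (5·30, 5·41) = (150, 205).
Step 4: Order so x ≤ y and verify: 150² + 205² = 22500 + 42025 = 64525 = n. ✓

n = 64525 = 150² + 205² (one valid representation with x ≤ y).


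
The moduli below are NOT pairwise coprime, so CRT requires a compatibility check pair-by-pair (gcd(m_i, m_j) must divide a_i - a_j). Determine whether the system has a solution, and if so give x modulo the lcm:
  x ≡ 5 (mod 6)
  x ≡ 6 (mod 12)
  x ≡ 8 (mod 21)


Moduli 6, 12, 21 are not pairwise coprime, so CRT works modulo lcm(m_i) when all pairwise compatibility conditions hold.
Pairwise compatibility: gcd(m_i, m_j) must divide a_i - a_j for every pair.
Merge one congruence at a time:
  Start: x ≡ 5 (mod 6).
  Combine with x ≡ 6 (mod 12): gcd(6, 12) = 6, and 6 - 5 = 1 is NOT divisible by 6.
    ⇒ system is inconsistent (no integer solution).

No solution (the system is inconsistent).


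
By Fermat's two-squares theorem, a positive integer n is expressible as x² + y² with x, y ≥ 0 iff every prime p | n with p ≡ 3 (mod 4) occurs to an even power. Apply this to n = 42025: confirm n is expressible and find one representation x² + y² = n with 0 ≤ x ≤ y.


Step 1: Factor n = 42025 = 5^2 · 41^2.
Step 2: Check the mod-4 condition on each prime factor: 5 ≡ 1 (mod 4), exponent 2; 41 ≡ 1 (mod 4), exponent 2.
All primes ≡ 3 (mod 4) appear to even exponent (or don't appear), so by the two-squares theorem n IS expressible as a sum of two squares.
Step 3: Build a representation. Group n = k² · m with k = 5 and m = 41 · 41 = 1681 (a product of primes ≡ 1 (mod 4)); a representation of m scales to one of n via (k·x)² + (k·y)² = k²(x² + y²). Each prime p ≡ 1 (mod 4) is itself a sum of two squares; find a² by testing p − a² for a perfect square:
  41: 41 − 1² = 40, 41 − 2² = 37, 41 − 3² = 32, 41 − 4² = 25 = 5² ⇒ 41 = 4² + 5².
  Combine using the Brahmagupta–Fibonacci identity (a² + b²)(c² + d²) = (ac − bd)² + (ad + bc)² = (ac + bd)² + (ad − bc)²:
  41 · 41 = 1681: from (4² + 5²)(4² + 5²), take (4·4 − 5·5, 4·5 + 5·4) = (16 − 25, 20 + 20) = (-9, 40); dropping signs (only squares matter) gives (9, 40); check 9² + 40² = 81 + 1600 = 1681 ✓.
  Scale by k = 5: (5·9, 5·40) = (45, 200).
Step 4: Order so x ≤ y and verify: 45² + 200² = 2025 + 40000 = 42025 = n. ✓

n = 42025 = 45² + 200² (one valid representation with x ≤ y).


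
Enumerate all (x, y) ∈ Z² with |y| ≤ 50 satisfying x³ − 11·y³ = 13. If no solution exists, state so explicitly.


The equation is x³ - 11y³ = 13. For fixed y, x³ = 11·y³ + 13, so a solution requires the RHS to be a perfect cube.
Strategy: iterate y from -50 to 50, compute RHS = 11·y³ + 13, and check whether it is a (positive or negative) perfect cube.
Check small values of y:
  y = 0: RHS = 13 is not a perfect cube.
  y = 1: RHS = 24 is not a perfect cube.
  y = -1: RHS = 2 is not a perfect cube.
  y = 2: RHS = 101 is not a perfect cube.
  y = -2: RHS = -75 is not a perfect cube.
  y = 3: RHS = 310 is not a perfect cube.
  y = -3: RHS = -284 is not a perfect cube.
Continuing the search up to |y| = 50 finds no solutions either.
No (x, y) in the scanned range satisfies the equation.

No integer solutions with |y| ≤ 50.


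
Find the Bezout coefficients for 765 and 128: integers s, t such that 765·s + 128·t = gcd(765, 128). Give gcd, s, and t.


Euclidean algorithm on (765, 128) — divide until remainder is 0:
  765 = 5 · 128 + 125
  128 = 1 · 125 + 3
  125 = 41 · 3 + 2
  3 = 1 · 2 + 1
  2 = 2 · 1 + 0
gcd(765, 128) = 1.
Track Bezout coefficients alongside the remainders: start with r₀ = 765 = a·1 + b·0 (s = 1, t = 0) and r₁ = 128 = a·0 + b·1 (s = 0, t = 1); each new remainder r_{k+1} = r_{k-1} − q_k·r_k inherits s_{k+1} = s_{k-1} − q_k·s_k, t_{k+1} = t_{k-1} − q_k·t_k, so r_k = a·s_k + b·t_k at every step:
  q = 5: r = 125, s = 1 − 5·0 = 1, t = 0 − 5·1 = -5  (check: 765·1 + 128·(-5) = 125)
  q = 1: r = 3, s = 0 − 1·1 = -1, t = 1 − 1·(-5) = 6  (check: 765·(-1) + 128·6 = 3)
  q = 41: r = 2, s = 1 − 41·(-1) = 42, t = -5 − 41·6 = -251  (check: 765·42 + 128·(-251) = 2)
  q = 1: r = 1, s = -1 − 1·42 = -43, t = 6 − 1·(-251) = 257  (check: 765·(-43) + 128·257 = 1)
The row with r = 1 (the gcd) gives the Bezout coefficients s = -43, t = 257.
Result: 765 · (-43) + 128 · (257) = 1.

gcd(765, 128) = 1; s = -43, t = 257 (check: 765·(-43) + 128·257 = 1).


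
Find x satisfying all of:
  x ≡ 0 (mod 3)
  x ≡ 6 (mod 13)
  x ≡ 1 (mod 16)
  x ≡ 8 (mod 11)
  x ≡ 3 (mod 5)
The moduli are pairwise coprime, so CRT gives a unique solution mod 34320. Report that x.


Product of moduli M = 3 · 13 · 16 · 11 · 5 = 34320.
Merge one congruence at a time:
  Start: x ≡ 0 (mod 3).
  Combine with x ≡ 6 (mod 13); new modulus lcm = 39.
    Write x = 0 + 3·t and substitute into x ≡ 6 (mod 13): 3·t ≡ 6 − 0 = 6 (mod 13).
    The inverse of 3 mod 13 is 9 (since 3·9 = 27 = 2·13 + 1), so t ≡ 9·6 = 54 ≡ 2 (mod 13).
    Then x = 0 + 3·2 = 6, valid modulo lcm(3, 13) = 39: x ≡ 6 (mod 39).
  Combine with x ≡ 1 (mod 16); new modulus lcm = 624.
    Write x = 6 + 39·t and substitute into x ≡ 1 (mod 16): 39·t ≡ 1 − 6 = -5 (mod 16).
    Reduce coefficients mod 16: 7·t ≡ 11 (mod 16).
    The inverse of 7 mod 16 is 7 (since 7·7 = 49 = 3·16 + 1), so t ≡ 7·11 = 77 ≡ 13 (mod 16).
    Then x = 6 + 39·13 = 513, valid modulo lcm(39, 16) = 624: x ≡ 513 (mod 624).
  Combine with x ≡ 8 (mod 11); new modulus lcm = 6864.
    Write x = 513 + 624·t and substitute into x ≡ 8 (mod 11): 624·t ≡ 8 − 513 = -505 (mod 11).
    Reduce coefficients mod 11: 8·t ≡ 1 (mod 11).
    The inverse of 8 mod 11 is 7 (since 8·7 = 56 = 5·11 + 1), so t ≡ 7·1 = 7 ≡ 7 (mod 11).
    Then x = 513 + 624·7 = 4881, valid modulo lcm(624, 11) = 6864: x ≡ 4881 (mod 6864).
  Combine with x ≡ 3 (mod 5); new modulus lcm = 34320.
    Write x = 4881 + 6864·t and substitute into x ≡ 3 (mod 5): 6864·t ≡ 3 − 4881 = -4878 (mod 5).
    Reduce coefficients mod 5: 4·t ≡ 2 (mod 5).
    The inverse of 4 mod 5 is 4 (since 4·4 = 16 = 3·5 + 1), so t ≡ 4·2 = 8 ≡ 3 (mod 5).
    Then x = 4881 + 6864·3 = 25473, valid modulo lcm(6864, 5) = 34320: x ≡ 25473 (mod 34320).
Verify against each original: 25473 mod 3 = 0, 25473 mod 13 = 6, 25473 mod 16 = 1, 25473 mod 11 = 8, 25473 mod 5 = 3.

x ≡ 25473 (mod 34320).


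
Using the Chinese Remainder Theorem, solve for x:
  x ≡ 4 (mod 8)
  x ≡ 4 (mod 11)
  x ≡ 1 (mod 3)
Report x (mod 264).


Moduli 8, 11, 3 are pairwise coprime; by CRT there is a unique solution modulo M = 8 · 11 · 3 = 264.
Solve pairwise, accumulating the modulus:
  Start with x ≡ 4 (mod 8).
  Combine with x ≡ 4 (mod 11): since gcd(8, 11) = 1, we get a unique residue mod 88.
    Write x = 4 + 8·t and substitute into x ≡ 4 (mod 11): 8·t ≡ 4 − 4 = 0 (mod 11).
    The inverse of 8 mod 11 is 7 (since 8·7 = 56 = 5·11 + 1), so t ≡ 7·0 = 0 ≡ 0 (mod 11).
    Then x = 4 + 8·0 = 4, valid modulo lcm(8, 11) = 88: x ≡ 4 (mod 88).
  Combine with x ≡ 1 (mod 3): since gcd(88, 3) = 1, we get a unique residue mod 264.
    Write x = 4 + 88·t and substitute into x ≡ 1 (mod 3): 88·t ≡ 1 − 4 = -3 (mod 3).
    Reduce coefficients mod 3: 1·t ≡ 0 (mod 3).
    So t ≡ 0 (mod 3).
    Then x = 4 + 88·0 = 4, valid modulo lcm(88, 3) = 264: x ≡ 4 (mod 264).
Verify: 4 mod 8 = 4 ✓, 4 mod 11 = 4 ✓, 4 mod 3 = 1 ✓.

x ≡ 4 (mod 264).


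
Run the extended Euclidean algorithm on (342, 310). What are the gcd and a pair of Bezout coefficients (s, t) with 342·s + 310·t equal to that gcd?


Euclidean algorithm on (342, 310) — divide until remainder is 0:
  342 = 1 · 310 + 32
  310 = 9 · 32 + 22
  32 = 1 · 22 + 10
  22 = 2 · 10 + 2
  10 = 5 · 2 + 0
gcd(342, 310) = 2.
Track Bezout coefficients alongside the remainders: start with r₀ = 342 = a·1 + b·0 (s = 1, t = 0) and r₁ = 310 = a·0 + b·1 (s = 0, t = 1); each new remainder r_{k+1} = r_{k-1} − q_k·r_k inherits s_{k+1} = s_{k-1} − q_k·s_k, t_{k+1} = t_{k-1} − q_k·t_k, so r_k = a·s_k + b·t_k at every step:
  q = 1: r = 32, s = 1 − 1·0 = 1, t = 0 − 1·1 = -1  (check: 342·1 + 310·(-1) = 32)
  q = 9: r = 22, s = 0 − 9·1 = -9, t = 1 − 9·(-1) = 10  (check: 342·(-9) + 310·10 = 22)
  q = 1: r = 10, s = 1 − 1·(-9) = 10, t = -1 − 1·10 = -11  (check: 342·10 + 310·(-11) = 10)
  q = 2: r = 2, s = -9 − 2·10 = -29, t = 10 − 2·(-11) = 32  (check: 342·(-29) + 310·32 = 2)
The row with r = 2 (the gcd) gives the Bezout coefficients s = -29, t = 32.
Result: 342 · (-29) + 310 · (32) = 2.

gcd(342, 310) = 2; s = -29, t = 32 (check: 342·(-29) + 310·32 = 2).


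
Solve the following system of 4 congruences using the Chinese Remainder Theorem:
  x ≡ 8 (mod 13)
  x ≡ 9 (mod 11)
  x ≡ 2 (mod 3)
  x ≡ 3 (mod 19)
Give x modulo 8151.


Product of moduli M = 13 · 11 · 3 · 19 = 8151.
Merge one congruence at a time:
  Start: x ≡ 8 (mod 13).
  Combine with x ≡ 9 (mod 11); new modulus lcm = 143.
    Write x = 8 + 13·t and substitute into x ≡ 9 (mod 11): 13·t ≡ 9 − 8 = 1 (mod 11).
    Reduce coefficients mod 11: 2·t ≡ 1 (mod 11).
    The inverse of 2 mod 11 is 6 (since 2·6 = 12 = 1·11 + 1), so t ≡ 6·1 = 6 ≡ 6 (mod 11).
    Then x = 8 + 13·6 = 86, valid modulo lcm(13, 11) = 143: x ≡ 86 (mod 143).
  Combine with x ≡ 2 (mod 3); new modulus lcm = 429.
    Write x = 86 + 143·t and substitute into x ≡ 2 (mod 3): 143·t ≡ 2 − 86 = -84 (mod 3).
    Reduce coefficients mod 3: 2·t ≡ 0 (mod 3).
    The inverse of 2 mod 3 is 2 (since 2·2 = 4 = 1·3 + 1), so t ≡ 2·0 = 0 ≡ 0 (mod 3).
    Then x = 86 + 143·0 = 86, valid modulo lcm(143, 3) = 429: x ≡ 86 (mod 429).
  Combine with x ≡ 3 (mod 19); new modulus lcm = 8151.
    Write x = 86 + 429·t and substitute into x ≡ 3 (mod 19): 429·t ≡ 3 − 86 = -83 (mod 19).
    Reduce coefficients mod 19: 11·t ≡ 12 (mod 19).
    The inverse of 11 mod 19 is 7 (since 11·7 = 77 = 4·19 + 1), so t ≡ 7·12 = 84 ≡ 8 (mod 19).
    Then x = 86 + 429·8 = 3518, valid modulo lcm(429, 19) = 8151: x ≡ 3518 (mod 8151).
Verify against each original: 3518 mod 13 = 8, 3518 mod 11 = 9, 3518 mod 3 = 2, 3518 mod 19 = 3.

x ≡ 3518 (mod 8151).


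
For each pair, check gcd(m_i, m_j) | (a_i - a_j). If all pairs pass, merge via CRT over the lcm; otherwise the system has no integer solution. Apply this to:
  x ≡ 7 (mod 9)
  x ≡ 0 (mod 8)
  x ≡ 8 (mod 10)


Moduli 9, 8, 10 are not pairwise coprime, so CRT works modulo lcm(m_i) when all pairwise compatibility conditions hold.
Pairwise compatibility: gcd(m_i, m_j) must divide a_i - a_j for every pair.
Merge one congruence at a time:
  Start: x ≡ 7 (mod 9).
  Combine with x ≡ 0 (mod 8): gcd(9, 8) = 1; 0 - 7 = -7, which IS divisible by 1, so compatible.
    Write x = 7 + 9·t and substitute into x ≡ 0 (mod 8): 9·t ≡ 0 − 7 = -7 (mod 8).
    Reduce coefficients mod 8: 1·t ≡ 1 (mod 8).
    So t ≡ 1 (mod 8).
    Then x = 7 + 9·1 = 16, valid modulo lcm(9, 8) = 72: x ≡ 16 (mod 72).
  Combine with x ≡ 8 (mod 10): gcd(72, 10) = 2; 8 - 16 = -8, which IS divisible by 2, so compatible.
    Write x = 16 + 72·t and substitute into x ≡ 8 (mod 10): 72·t ≡ 8 − 16 = -8 (mod 10).
    Divide the congruence (and modulus) by g = 2: 36·t ≡ -4 (mod 5).
    Reduce coefficients mod 5: 1·t ≡ 1 (mod 5).
    So t ≡ 1 (mod 5).
    Then x = 16 + 72·1 = 88, valid modulo lcm(72, 10) = 360: x ≡ 88 (mod 360).
Verify: 88 mod 9 = 7, 88 mod 8 = 0, 88 mod 10 = 8.

x ≡ 88 (mod 360).


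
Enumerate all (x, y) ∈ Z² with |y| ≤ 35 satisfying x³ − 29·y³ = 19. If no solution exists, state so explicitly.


The equation is x³ - 29y³ = 19. For fixed y, x³ = 29·y³ + 19, so a solution requires the RHS to be a perfect cube.
Strategy: iterate y from -35 to 35, compute RHS = 29·y³ + 19, and check whether it is a (positive or negative) perfect cube.
Check small values of y:
  y = 0: RHS = 19 is not a perfect cube.
  y = 1: RHS = 48 is not a perfect cube.
  y = -1: RHS = -10 is not a perfect cube.
  y = 2: RHS = 251 is not a perfect cube.
  y = -2: RHS = -213 is not a perfect cube.
  y = 3: RHS = 802 is not a perfect cube.
  y = -3: RHS = -764 is not a perfect cube.
Continuing the search up to |y| = 35 finds no solutions either.
No (x, y) in the scanned range satisfies the equation.

No integer solutions with |y| ≤ 35.


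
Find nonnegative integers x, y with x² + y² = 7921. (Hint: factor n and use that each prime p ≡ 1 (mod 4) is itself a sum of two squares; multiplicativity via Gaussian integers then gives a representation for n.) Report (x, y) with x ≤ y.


Step 1: Factor n = 7921 = 89^2.
Step 2: Check the mod-4 condition on each prime factor: 89 ≡ 1 (mod 4), exponent 2.
All primes ≡ 3 (mod 4) appear to even exponent (or don't appear), so by the two-squares theorem n IS expressible as a sum of two squares.
Step 3: Build a representation. Here n = 89 · 89 is a product of primes ≡ 1 (mod 4). Each prime p ≡ 1 (mod 4) is itself a sum of two squares; find a² by testing p − a² for a perfect square:
  89: 89 − 1² = 88, 89 − 2² = 85, 89 − 3² = 80, 89 − 4² = 73, 89 − 5² = 64 = 8² ⇒ 89 = 5² + 8².
  Combine using the Brahmagupta–Fibonacci identity (a² + b²)(c² + d²) = (ac − bd)² + (ad + bc)² = (ac + bd)² + (ad − bc)²:
  89 · 89 = 7921: from (5² + 8²)(5² + 8²), take (5·5 − 8·8, 5·8 + 8·5) = (25 − 64, 40 + 40) = (-39, 80); dropping signs (only squares matter) gives (39, 80); check 39² + 80² = 1521 + 6400 = 7921 ✓.
Step 4: Order so x ≤ y and verify: 39² + 80² = 1521 + 6400 = 7921 = n. ✓

n = 7921 = 39² + 80² (one valid representation with x ≤ y).


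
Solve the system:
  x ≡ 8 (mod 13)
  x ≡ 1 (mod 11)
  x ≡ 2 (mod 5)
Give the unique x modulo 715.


Moduli 13, 11, 5 are pairwise coprime; by CRT there is a unique solution modulo M = 13 · 11 · 5 = 715.
Solve pairwise, accumulating the modulus:
  Start with x ≡ 8 (mod 13).
  Combine with x ≡ 1 (mod 11): since gcd(13, 11) = 1, we get a unique residue mod 143.
    Write x = 8 + 13·t and substitute into x ≡ 1 (mod 11): 13·t ≡ 1 − 8 = -7 (mod 11).
    Reduce coefficients mod 11: 2·t ≡ 4 (mod 11).
    The inverse of 2 mod 11 is 6 (since 2·6 = 12 = 1·11 + 1), so t ≡ 6·4 = 24 ≡ 2 (mod 11).
    Then x = 8 + 13·2 = 34, valid modulo lcm(13, 11) = 143: x ≡ 34 (mod 143).
  Combine with x ≡ 2 (mod 5): since gcd(143, 5) = 1, we get a unique residue mod 715.
    Write x = 34 + 143·t and substitute into x ≡ 2 (mod 5): 143·t ≡ 2 − 34 = -32 (mod 5).
    Reduce coefficients mod 5: 3·t ≡ 3 (mod 5).
    The inverse of 3 mod 5 is 2 (since 3·2 = 6 = 1·5 + 1), so t ≡ 2·3 = 6 ≡ 1 (mod 5).
    Then x = 34 + 143·1 = 177, valid modulo lcm(143, 5) = 715: x ≡ 177 (mod 715).
Verify: 177 mod 13 = 8 ✓, 177 mod 11 = 1 ✓, 177 mod 5 = 2 ✓.

x ≡ 177 (mod 715).


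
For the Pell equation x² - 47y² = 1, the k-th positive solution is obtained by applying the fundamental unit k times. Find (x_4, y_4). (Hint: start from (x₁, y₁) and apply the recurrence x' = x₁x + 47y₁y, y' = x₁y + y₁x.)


Step 1: Find the fundamental solution (x₁, y₁) of x² - 47y² = 1.
  Expand √47 as a continued fraction. a₀ = ⌊√47⌋ = 6; iterate m_{k+1} = d_k·a_k − m_k, d_{k+1} = (47 − m_{k+1}²)/d_k, a_{k+1} = ⌊(a₀ + m_{k+1})/d_{k+1}⌋ (starting m₀ = 0, d₀ = 1), with convergents p_k = a_k·p_{k-1} + p_{k-2}, q_k = a_k·q_{k-1} + q_{k-2} (p₋₁ = 1, q₋₁ = 0):
  k = 0: a₀ = 6; p₀/q₀ = 6/1; p₀² − 47·q₀² = 36 − 47 = -11.
  k = 1: m = 6, d = 11, a = ⌊(6 + 6)/11⌋ = 1; p/q = (1·6 + 1)/(1·1 + 0) = 7/1; p² − 47·q² = 49 − 47 = 2.
  k = 2: m = 5, d = 2, a = ⌊(6 + 5)/2⌋ = 5; p/q = (5·7 + 6)/(5·1 + 1) = 41/6; p² − 47·q² = 1681 − 1692 = -11.
  k = 3: m = 5, d = 11, a = ⌊(6 + 5)/11⌋ = 1; p/q = (1·41 + 7)/(1·6 + 1) = 48/7; p² − 47·q² = 2304 − 2303 = 1.
  The first convergent with p² − 47·q² = 1 gives the fundamental solution (x₁, y₁) = (48, 7).
Step 2: Apply the recurrence (x_{n+1}, y_{n+1}) = (x₁x_n + 47y₁y_n, x₁y_n + y₁x_n) repeatedly.
  From (x_1, y_1) = (48, 7): x_2 = 48·48 + 47·7·7 = 4607; y_2 = 48·7 + 7·48 = 672.
  From (x_2, y_2) = (4607, 672): x_3 = 48·4607 + 47·7·672 = 442224; y_3 = 48·672 + 7·4607 = 64505.
  From (x_3, y_3) = (442224, 64505): x_4 = 48·442224 + 47·7·64505 = 42448897; y_4 = 48·64505 + 7·442224 = 6191808.
Step 3: Verify x_4² - 47·y_4² = 1801908856516609 - 1801908856516608 = 1 (should be 1). ✓

(x_1, y_1) = (48, 7); (x_4, y_4) = (42448897, 6191808).


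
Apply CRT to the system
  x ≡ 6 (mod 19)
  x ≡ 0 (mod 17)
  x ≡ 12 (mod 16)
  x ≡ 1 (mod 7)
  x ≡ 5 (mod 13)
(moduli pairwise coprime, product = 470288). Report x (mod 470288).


Product of moduli M = 19 · 17 · 16 · 7 · 13 = 470288.
Merge one congruence at a time:
  Start: x ≡ 6 (mod 19).
  Combine with x ≡ 0 (mod 17); new modulus lcm = 323.
    Write x = 6 + 19·t and substitute into x ≡ 0 (mod 17): 19·t ≡ 0 − 6 = -6 (mod 17).
    Reduce coefficients mod 17: 2·t ≡ 11 (mod 17).
    The inverse of 2 mod 17 is 9 (since 2·9 = 18 = 1·17 + 1), so t ≡ 9·11 = 99 ≡ 14 (mod 17).
    Then x = 6 + 19·14 = 272, valid modulo lcm(19, 17) = 323: x ≡ 272 (mod 323).
  Combine with x ≡ 12 (mod 16); new modulus lcm = 5168.
    Write x = 272 + 323·t and substitute into x ≡ 12 (mod 16): 323·t ≡ 12 − 272 = -260 (mod 16).
    Reduce coefficients mod 16: 3·t ≡ 12 (mod 16).
    The inverse of 3 mod 16 is 11 (since 3·11 = 33 = 2·16 + 1), so t ≡ 11·12 = 132 ≡ 4 (mod 16).
    Then x = 272 + 323·4 = 1564, valid modulo lcm(323, 16) = 5168: x ≡ 1564 (mod 5168).
  Combine with x ≡ 1 (mod 7); new modulus lcm = 36176.
    Write x = 1564 + 5168·t and substitute into x ≡ 1 (mod 7): 5168·t ≡ 1 − 1564 = -1563 (mod 7).
    Reduce coefficients mod 7: 2·t ≡ 5 (mod 7).
    The inverse of 2 mod 7 is 4 (since 2·4 = 8 = 1·7 + 1), so t ≡ 4·5 = 20 ≡ 6 (mod 7).
    Then x = 1564 + 5168·6 = 32572, valid modulo lcm(5168, 7) = 36176: x ≡ 32572 (mod 36176).
  Combine with x ≡ 5 (mod 13); new modulus lcm = 470288.
    Write x = 32572 + 36176·t and substitute into x ≡ 5 (mod 13): 36176·t ≡ 5 − 32572 = -32567 (mod 13).
    Reduce coefficients mod 13: 10·t ≡ 11 (mod 13).
    The inverse of 10 mod 13 is 4 (since 10·4 = 40 = 3·13 + 1), so t ≡ 4·11 = 44 ≡ 5 (mod 13).
    Then x = 32572 + 36176·5 = 213452, valid modulo lcm(36176, 13) = 470288: x ≡ 213452 (mod 470288).
Verify against each original: 213452 mod 19 = 6, 213452 mod 17 = 0, 213452 mod 16 = 12, 213452 mod 7 = 1, 213452 mod 13 = 5.

x ≡ 213452 (mod 470288).


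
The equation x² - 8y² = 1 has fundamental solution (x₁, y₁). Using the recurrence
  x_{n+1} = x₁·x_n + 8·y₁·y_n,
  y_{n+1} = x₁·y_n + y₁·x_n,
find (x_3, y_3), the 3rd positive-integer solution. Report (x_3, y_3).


Step 1: Find the fundamental solution (x₁, y₁) of x² - 8y² = 1.
  Expand √8 as a continued fraction. a₀ = ⌊√8⌋ = 2; iterate m_{k+1} = d_k·a_k − m_k, d_{k+1} = (8 − m_{k+1}²)/d_k, a_{k+1} = ⌊(a₀ + m_{k+1})/d_{k+1}⌋ (starting m₀ = 0, d₀ = 1), with convergents p_k = a_k·p_{k-1} + p_{k-2}, q_k = a_k·q_{k-1} + q_{k-2} (p₋₁ = 1, q₋₁ = 0):
  k = 0: a₀ = 2; p₀/q₀ = 2/1; p₀² − 8·q₀² = 4 − 8 = -4.
  k = 1: m = 2, d = 4, a = ⌊(2 + 2)/4⌋ = 1; p/q = (1·2 + 1)/(1·1 + 0) = 3/1; p² − 8·q² = 9 − 8 = 1.
  The first convergent with p² − 8·q² = 1 gives the fundamental solution (x₁, y₁) = (3, 1).
Step 2: Apply the recurrence (x_{n+1}, y_{n+1}) = (x₁x_n + 8y₁y_n, x₁y_n + y₁x_n) repeatedly.
  From (x_1, y_1) = (3, 1): x_2 = 3·3 + 8·1·1 = 17; y_2 = 3·1 + 1·3 = 6.
  From (x_2, y_2) = (17, 6): x_3 = 3·17 + 8·1·6 = 99; y_3 = 3·6 + 1·17 = 35.
Step 3: Verify x_3² - 8·y_3² = 9801 - 9800 = 1 (should be 1). ✓

(x_1, y_1) = (3, 1); (x_3, y_3) = (99, 35).


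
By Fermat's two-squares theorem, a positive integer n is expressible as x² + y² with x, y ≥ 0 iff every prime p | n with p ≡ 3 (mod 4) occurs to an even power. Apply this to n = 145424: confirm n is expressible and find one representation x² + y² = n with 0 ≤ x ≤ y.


Step 1: Factor n = 145424 = 2^4 · 61 · 149.
Step 2: Check the mod-4 condition on each prime factor: 2 = 2 (special); 61 ≡ 1 (mod 4), exponent 1; 149 ≡ 1 (mod 4), exponent 1.
All primes ≡ 3 (mod 4) appear to even exponent (or don't appear), so by the two-squares theorem n IS expressible as a sum of two squares.
Step 3: Build a representation. Group n = k² · m with k = 4 and m = 61 · 149 = 9089 (a product of primes ≡ 1 (mod 4)); a representation of m scales to one of n via (k·x)² + (k·y)² = k²(x² + y²). Each prime p ≡ 1 (mod 4) is itself a sum of two squares; find a² by testing p − a² for a perfect square:
  61: 61 − 1² = 60, 61 − 2² = 57, 61 − 3² = 52, 61 − 4² = 45, 61 − 5² = 36 = 6² ⇒ 61 = 5² + 6².
  149: 149 − 1² = 148, 149 − 2² = 145, 149 − 3² = 140, 149 − 4² = 133, 149 − 5² = 124, 149 − 6² = 113, 149 − 7² = 100 = 10² ⇒ 149 = 7² + 10².
  Combine using the Brahmagupta–Fibonacci identity (a² + b²)(c² + d²) = (ac − bd)² + (ad + bc)² = (ac + bd)² + (ad − bc)²:
  61 · 149 = 9089: from (5² + 6²)(7² + 10²), take (5·7 − 6·10, 5·10 + 6·7) = (35 − 60, 50 + 42) = (-25, 92); dropping signs (only squares matter) gives (25, 92); check 25² + 92² = 625 + 8464 = 9089 ✓.
  Scale by k = 4: (4·25, 4·92) = (100, 368).
Step 4: Order so x ≤ y and verify: 100² + 368² = 10000 + 135424 = 145424 = n. ✓

n = 145424 = 100² + 368² (one valid representation with x ≤ y).


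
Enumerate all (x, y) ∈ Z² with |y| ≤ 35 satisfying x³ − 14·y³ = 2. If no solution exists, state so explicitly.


The equation is x³ - 14y³ = 2. For fixed y, x³ = 14·y³ + 2, so a solution requires the RHS to be a perfect cube.
Strategy: iterate y from -35 to 35, compute RHS = 14·y³ + 2, and check whether it is a (positive or negative) perfect cube.
Check small values of y:
  y = 0: RHS = 2 is not a perfect cube.
  y = 1: RHS = 16 is not a perfect cube.
  y = -1: RHS = -12 is not a perfect cube.
  y = 2: RHS = 114 is not a perfect cube.
  y = -2: RHS = -110 is not a perfect cube.
  y = 3: RHS = 380 is not a perfect cube.
  y = -3: RHS = -376 is not a perfect cube.
Continuing the search up to |y| = 35 finds no solutions either.
No (x, y) in the scanned range satisfies the equation.

No integer solutions with |y| ≤ 35.


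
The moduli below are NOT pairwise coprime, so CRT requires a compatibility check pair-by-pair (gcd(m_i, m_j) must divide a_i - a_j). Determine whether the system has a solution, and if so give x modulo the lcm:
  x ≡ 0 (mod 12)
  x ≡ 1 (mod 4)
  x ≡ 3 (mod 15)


Moduli 12, 4, 15 are not pairwise coprime, so CRT works modulo lcm(m_i) when all pairwise compatibility conditions hold.
Pairwise compatibility: gcd(m_i, m_j) must divide a_i - a_j for every pair.
Merge one congruence at a time:
  Start: x ≡ 0 (mod 12).
  Combine with x ≡ 1 (mod 4): gcd(12, 4) = 4, and 1 - 0 = 1 is NOT divisible by 4.
    ⇒ system is inconsistent (no integer solution).

No solution (the system is inconsistent).


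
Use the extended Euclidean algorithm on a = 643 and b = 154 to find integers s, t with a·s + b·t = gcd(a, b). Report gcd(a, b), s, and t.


Euclidean algorithm on (643, 154) — divide until remainder is 0:
  643 = 4 · 154 + 27
  154 = 5 · 27 + 19
  27 = 1 · 19 + 8
  19 = 2 · 8 + 3
  8 = 2 · 3 + 2
  3 = 1 · 2 + 1
  2 = 2 · 1 + 0
gcd(643, 154) = 1.
Track Bezout coefficients alongside the remainders: start with r₀ = 643 = a·1 + b·0 (s = 1, t = 0) and r₁ = 154 = a·0 + b·1 (s = 0, t = 1); each new remainder r_{k+1} = r_{k-1} − q_k·r_k inherits s_{k+1} = s_{k-1} − q_k·s_k, t_{k+1} = t_{k-1} − q_k·t_k, so r_k = a·s_k + b·t_k at every step:
  q = 4: r = 27, s = 1 − 4·0 = 1, t = 0 − 4·1 = -4  (check: 643·1 + 154·(-4) = 27)
  q = 5: r = 19, s = 0 − 5·1 = -5, t = 1 − 5·(-4) = 21  (check: 643·(-5) + 154·21 = 19)
  q = 1: r = 8, s = 1 − 1·(-5) = 6, t = -4 − 1·21 = -25  (check: 643·6 + 154·(-25) = 8)
  q = 2: r = 3, s = -5 − 2·6 = -17, t = 21 − 2·(-25) = 71  (check: 643·(-17) + 154·71 = 3)
  q = 2: r = 2, s = 6 − 2·(-17) = 40, t = -25 − 2·71 = -167  (check: 643·40 + 154·(-167) = 2)
  q = 1: r = 1, s = -17 − 1·40 = -57, t = 71 − 1·(-167) = 238  (check: 643·(-57) + 154·238 = 1)
The row with r = 1 (the gcd) gives the Bezout coefficients s = -57, t = 238.
Result: 643 · (-57) + 154 · (238) = 1.

gcd(643, 154) = 1; s = -57, t = 238 (check: 643·(-57) + 154·238 = 1).


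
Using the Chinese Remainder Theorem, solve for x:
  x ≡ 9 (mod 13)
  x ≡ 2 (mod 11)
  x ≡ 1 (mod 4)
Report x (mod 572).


Moduli 13, 11, 4 are pairwise coprime; by CRT there is a unique solution modulo M = 13 · 11 · 4 = 572.
Solve pairwise, accumulating the modulus:
  Start with x ≡ 9 (mod 13).
  Combine with x ≡ 2 (mod 11): since gcd(13, 11) = 1, we get a unique residue mod 143.
    Write x = 9 + 13·t and substitute into x ≡ 2 (mod 11): 13·t ≡ 2 − 9 = -7 (mod 11).
    Reduce coefficients mod 11: 2·t ≡ 4 (mod 11).
    The inverse of 2 mod 11 is 6 (since 2·6 = 12 = 1·11 + 1), so t ≡ 6·4 = 24 ≡ 2 (mod 11).
    Then x = 9 + 13·2 = 35, valid modulo lcm(13, 11) = 143: x ≡ 35 (mod 143).
  Combine with x ≡ 1 (mod 4): since gcd(143, 4) = 1, we get a unique residue mod 572.
    Write x = 35 + 143·t and substitute into x ≡ 1 (mod 4): 143·t ≡ 1 − 35 = -34 (mod 4).
    Reduce coefficients mod 4: 3·t ≡ 2 (mod 4).
    The inverse of 3 mod 4 is 3 (since 3·3 = 9 = 2·4 + 1), so t ≡ 3·2 = 6 ≡ 2 (mod 4).
    Then x = 35 + 143·2 = 321, valid modulo lcm(143, 4) = 572: x ≡ 321 (mod 572).
Verify: 321 mod 13 = 9 ✓, 321 mod 11 = 2 ✓, 321 mod 4 = 1 ✓.

x ≡ 321 (mod 572).


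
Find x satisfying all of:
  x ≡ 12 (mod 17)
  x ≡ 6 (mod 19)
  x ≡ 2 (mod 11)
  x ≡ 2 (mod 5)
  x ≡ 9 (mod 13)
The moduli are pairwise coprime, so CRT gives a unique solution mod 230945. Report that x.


Product of moduli M = 17 · 19 · 11 · 5 · 13 = 230945.
Merge one congruence at a time:
  Start: x ≡ 12 (mod 17).
  Combine with x ≡ 6 (mod 19); new modulus lcm = 323.
    Write x = 12 + 17·t and substitute into x ≡ 6 (mod 19): 17·t ≡ 6 − 12 = -6 (mod 19).
    Reduce coefficients mod 19: 17·t ≡ 13 (mod 19).
    The inverse of 17 mod 19 is 9 (since 17·9 = 153 = 8·19 + 1), so t ≡ 9·13 = 117 ≡ 3 (mod 19).
    Then x = 12 + 17·3 = 63, valid modulo lcm(17, 19) = 323: x ≡ 63 (mod 323).
  Combine with x ≡ 2 (mod 11); new modulus lcm = 3553.
    Write x = 63 + 323·t and substitute into x ≡ 2 (mod 11): 323·t ≡ 2 − 63 = -61 (mod 11).
    Reduce coefficients mod 11: 4·t ≡ 5 (mod 11).
    The inverse of 4 mod 11 is 3 (since 4·3 = 12 = 1·11 + 1), so t ≡ 3·5 = 15 ≡ 4 (mod 11).
    Then x = 63 + 323·4 = 1355, valid modulo lcm(323, 11) = 3553: x ≡ 1355 (mod 3553).
  Combine with x ≡ 2 (mod 5); new modulus lcm = 17765.
    Write x = 1355 + 3553·t and substitute into x ≡ 2 (mod 5): 3553·t ≡ 2 − 1355 = -1353 (mod 5).
    Reduce coefficients mod 5: 3·t ≡ 2 (mod 5).
    The inverse of 3 mod 5 is 2 (since 3·2 = 6 = 1·5 + 1), so t ≡ 2·2 = 4 ≡ 4 (mod 5).
    Then x = 1355 + 3553·4 = 15567, valid modulo lcm(3553, 5) = 17765: x ≡ 15567 (mod 17765).
  Combine with x ≡ 9 (mod 13); new modulus lcm = 230945.
    Write x = 15567 + 17765·t and substitute into x ≡ 9 (mod 13): 17765·t ≡ 9 − 15567 = -15558 (mod 13).
    Reduce coefficients mod 13: 7·t ≡ 3 (mod 13).
    The inverse of 7 mod 13 is 2 (since 7·2 = 14 = 1·13 + 1), so t ≡ 2·3 = 6 ≡ 6 (mod 13).
    Then x = 15567 + 17765·6 = 122157, valid modulo lcm(17765, 13) = 230945: x ≡ 122157 (mod 230945).
Verify against each original: 122157 mod 17 = 12, 122157 mod 19 = 6, 122157 mod 11 = 2, 122157 mod 5 = 2, 122157 mod 13 = 9.

x ≡ 122157 (mod 230945).


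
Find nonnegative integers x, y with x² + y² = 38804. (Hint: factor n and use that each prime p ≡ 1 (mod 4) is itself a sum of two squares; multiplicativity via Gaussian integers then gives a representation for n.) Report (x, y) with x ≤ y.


Step 1: Factor n = 38804 = 2^2 · 89 · 109.
Step 2: Check the mod-4 condition on each prime factor: 2 = 2 (special); 89 ≡ 1 (mod 4), exponent 1; 109 ≡ 1 (mod 4), exponent 1.
All primes ≡ 3 (mod 4) appear to even exponent (or don't appear), so by the two-squares theorem n IS expressible as a sum of two squares.
Step 3: Build a representation. Group n = k² · m with k = 2 and m = 89 · 109 = 9701 (a product of primes ≡ 1 (mod 4)); a representation of m scales to one of n via (k·x)² + (k·y)² = k²(x² + y²). Each prime p ≡ 1 (mod 4) is itself a sum of two squares; find a² by testing p − a² for a perfect square:
  89: 89 − 1² = 88, 89 − 2² = 85, 89 − 3² = 80, 89 − 4² = 73, 89 − 5² = 64 = 8² ⇒ 89 = 5² + 8².
  109: 109 − 1² = 108, 109 − 2² = 105, 109 − 3² = 100 = 10² ⇒ 109 = 3² + 10².
  Combine using the Brahmagupta–Fibonacci identity (a² + b²)(c² + d²) = (ac − bd)² + (ad + bc)² = (ac + bd)² + (ad − bc)²:
  89 · 109 = 9701: from (5² + 8²)(3² + 10²), take (5·3 − 8·10, 5·10 + 8·3) = (15 − 80, 50 + 24) = (-65, 74); dropping signs (only squares matter) gives (65, 74); check 65² + 74² = 4225 + 5476 = 9701 ✓.
  Scale by k = 2: (2·65, 2·74) = (130, 148).
Step 4: Order so x ≤ y and verify: 130² + 148² = 16900 + 21904 = 38804 = n. ✓

n = 38804 = 130² + 148² (one valid representation with x ≤ y).
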